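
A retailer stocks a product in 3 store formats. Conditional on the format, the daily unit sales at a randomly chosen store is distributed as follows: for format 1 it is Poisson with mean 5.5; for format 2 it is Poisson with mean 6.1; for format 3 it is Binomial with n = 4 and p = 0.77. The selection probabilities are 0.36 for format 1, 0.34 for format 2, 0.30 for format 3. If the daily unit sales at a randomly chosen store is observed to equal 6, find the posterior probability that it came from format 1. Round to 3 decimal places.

0.509

Likelihoods P(X=6 | ·): 1: 0.157117; 2: 0.160491; 3: 0.
Posterior ∝ prior × likelihood. Numerator for 1: 0.36·0.157117 = 0.0565622.
Normalizing constant: 0.36·0.157117 + 0.34·0.160491 + 0.3·0 = 0.111129.
P(1 | observation) = 0.0565622 / 0.111129 = 0.508978.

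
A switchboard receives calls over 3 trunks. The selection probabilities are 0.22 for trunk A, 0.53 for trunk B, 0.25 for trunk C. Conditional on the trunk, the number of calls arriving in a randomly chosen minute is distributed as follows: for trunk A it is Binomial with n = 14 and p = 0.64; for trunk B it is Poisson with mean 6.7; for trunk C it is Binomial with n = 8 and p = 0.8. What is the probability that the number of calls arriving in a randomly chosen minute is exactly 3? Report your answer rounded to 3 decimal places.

Conditional on each trunk, P(X = 3): A: 0.00125594; B: 0.0617021; C: 0.00917504.
By total probability, P(X = 3) = 0.22·0.00125594 + 0.53·0.0617021 + 0.25·0.00917504 = 0.0352722.

0.035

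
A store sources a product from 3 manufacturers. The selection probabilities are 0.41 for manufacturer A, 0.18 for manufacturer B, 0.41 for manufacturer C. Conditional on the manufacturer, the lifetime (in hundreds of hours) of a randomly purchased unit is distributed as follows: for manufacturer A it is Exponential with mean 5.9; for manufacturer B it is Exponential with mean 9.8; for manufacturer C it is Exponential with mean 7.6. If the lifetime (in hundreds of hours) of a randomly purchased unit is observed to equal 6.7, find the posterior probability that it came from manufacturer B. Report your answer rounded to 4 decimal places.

Likelihoods f(6.7 | ·): A: 0.054446; B: 0.0515061; C: 0.0544906.
Posterior ∝ prior × likelihood. Numerator for B: 0.18·0.0515061 = 0.00927109.
Normalizing constant: 0.41·0.054446 + 0.18·0.0515061 + 0.41·0.0544906 = 0.0539351.
P(B | observation) = 0.00927109 / 0.0539351 = 0.171893.

0.1719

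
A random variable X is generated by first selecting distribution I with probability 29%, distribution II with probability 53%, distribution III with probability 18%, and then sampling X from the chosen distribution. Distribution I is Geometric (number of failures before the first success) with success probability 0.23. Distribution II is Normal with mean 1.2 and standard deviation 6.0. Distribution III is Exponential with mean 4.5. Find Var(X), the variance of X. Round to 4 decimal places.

Per component, I: μ=3.34783, E[X²]=25.7637; II: μ=1.2, E[X²]=37.44; III: μ=4.5, E[X²]=40.5.
E[X] = 0.29·3.34783 + 0.53·1.2 + 0.18·4.5 = 2.41687.
E[X²] = 0.29·25.7637 + 0.53·37.44 + 0.18·40.5 = 34.6047.
Var(X) = E[X²] − (E[X])² = 34.6047 − 5.84126 = 28.7634.

28.7634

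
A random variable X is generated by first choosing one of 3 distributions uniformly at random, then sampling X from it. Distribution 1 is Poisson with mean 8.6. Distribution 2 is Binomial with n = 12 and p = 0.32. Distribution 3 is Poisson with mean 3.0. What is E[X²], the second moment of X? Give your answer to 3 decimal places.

For each component E[X²] = Var + (mean)², giving 1: 82.56; 2: 17.3568; 3: 12.
Overall E[X²] = 0.333333·82.56 + 0.333333·17.3568 + 0.333333·12 = 37.3056.

37.306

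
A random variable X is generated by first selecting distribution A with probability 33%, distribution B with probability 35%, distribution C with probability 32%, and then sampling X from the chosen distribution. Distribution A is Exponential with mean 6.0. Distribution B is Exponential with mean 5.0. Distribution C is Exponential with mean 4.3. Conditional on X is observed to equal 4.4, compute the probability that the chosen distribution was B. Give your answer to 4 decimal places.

Likelihoods f(4.4 | ·): A: 0.0800509; B: 0.0829566; C: 0.0835867.
Posterior ∝ prior × likelihood. Numerator for B: 0.35·0.0829566 = 0.0290348.
Normalizing constant: 0.33·0.0800509 + 0.35·0.0829566 + 0.32·0.0835867 = 0.0821993.
P(B | observation) = 0.0290348 / 0.0821993 = 0.353224.

0.3532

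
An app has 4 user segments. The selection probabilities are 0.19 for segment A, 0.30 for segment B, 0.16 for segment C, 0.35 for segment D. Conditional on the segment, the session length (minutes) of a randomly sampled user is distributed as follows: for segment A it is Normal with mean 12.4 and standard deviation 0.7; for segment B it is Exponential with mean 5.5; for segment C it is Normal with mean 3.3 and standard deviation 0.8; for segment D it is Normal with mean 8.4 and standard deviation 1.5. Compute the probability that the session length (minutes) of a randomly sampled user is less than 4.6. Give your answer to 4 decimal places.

0.3237

Conditional on each segment, P(X < 4.6): A: 0; B: 0.566717; C: 0.947919; D: 0.00564917.
By total probability, P(X < 4.6) = 0.19·0 + 0.3·0.566717 + 0.16·0.947919 + 0.35·0.00564917 = 0.323659.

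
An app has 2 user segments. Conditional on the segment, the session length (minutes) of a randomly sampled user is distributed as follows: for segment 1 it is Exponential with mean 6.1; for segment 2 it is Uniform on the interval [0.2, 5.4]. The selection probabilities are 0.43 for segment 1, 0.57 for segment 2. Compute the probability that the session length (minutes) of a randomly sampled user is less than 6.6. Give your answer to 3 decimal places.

0.854

Conditional on each segment, P(X < 6.6): 1: 0.661072; 2: 1.
By total probability, P(X < 6.6) = 0.43·0.661072 + 0.57·1 = 0.854261.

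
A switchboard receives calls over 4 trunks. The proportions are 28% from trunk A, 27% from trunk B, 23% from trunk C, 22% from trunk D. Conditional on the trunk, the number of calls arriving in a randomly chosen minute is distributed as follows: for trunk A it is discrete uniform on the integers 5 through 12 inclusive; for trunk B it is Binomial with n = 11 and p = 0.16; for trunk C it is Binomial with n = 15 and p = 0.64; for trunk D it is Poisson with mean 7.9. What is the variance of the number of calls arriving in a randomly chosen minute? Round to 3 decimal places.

Per component, A: μ=8.5, E[X²]=77.5; B: μ=1.76, E[X²]=4.576; C: μ=9.6, E[X²]=95.616; D: μ=7.9, E[X²]=70.31.
E[X] = 0.28·8.5 + 0.27·1.76 + 0.23·9.6 + 0.22·7.9 = 6.8012.
E[X²] = 0.28·77.5 + 0.27·4.576 + 0.23·95.616 + 0.22·70.31 = 60.3954.
Var(X) = E[X²] − (E[X])² = 60.3954 − 46.2563 = 14.1391.

14.139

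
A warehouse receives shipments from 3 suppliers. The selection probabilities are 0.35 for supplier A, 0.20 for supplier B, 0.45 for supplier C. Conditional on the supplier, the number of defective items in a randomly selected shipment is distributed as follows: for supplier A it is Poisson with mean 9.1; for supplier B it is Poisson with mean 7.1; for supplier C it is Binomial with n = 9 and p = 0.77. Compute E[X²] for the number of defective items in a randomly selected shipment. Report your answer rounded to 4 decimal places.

For each component E[X²] = Var + (mean)², giving A: 91.91; B: 57.51; C: 49.6188.
Overall E[X²] = 0.35·91.91 + 0.2·57.51 + 0.45·49.6188 = 65.999.

65.9990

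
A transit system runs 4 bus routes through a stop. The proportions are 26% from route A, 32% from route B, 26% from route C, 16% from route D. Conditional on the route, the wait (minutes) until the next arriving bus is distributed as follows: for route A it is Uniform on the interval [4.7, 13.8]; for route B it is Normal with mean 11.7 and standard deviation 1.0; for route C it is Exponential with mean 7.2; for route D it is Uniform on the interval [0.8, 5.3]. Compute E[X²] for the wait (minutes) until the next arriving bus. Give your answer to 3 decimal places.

96.880

For each component E[X²] = Var + (mean)², giving A: 92.4633; B: 137.89; C: 103.68; D: 10.99.
Overall E[X²] = 0.26·92.4633 + 0.32·137.89 + 0.26·103.68 + 0.16·10.99 = 96.8805.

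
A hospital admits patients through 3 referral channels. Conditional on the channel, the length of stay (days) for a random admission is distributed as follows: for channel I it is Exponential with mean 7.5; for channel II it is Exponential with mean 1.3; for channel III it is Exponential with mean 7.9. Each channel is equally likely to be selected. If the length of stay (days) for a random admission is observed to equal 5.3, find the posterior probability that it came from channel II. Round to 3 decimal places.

Likelihoods f(5.3 | ·): I: 0.0657714; II: 0.0130458; III: 0.0647159.
Posterior ∝ prior × likelihood. Numerator for II: 0.333333·0.0130458 = 0.00434861.
Normalizing constant: 0.333333·0.0657714 + 0.333333·0.0130458 + 0.333333·0.0647159 = 0.0478444.
P(II | observation) = 0.00434861 / 0.0478444 = 0.0908907.

0.091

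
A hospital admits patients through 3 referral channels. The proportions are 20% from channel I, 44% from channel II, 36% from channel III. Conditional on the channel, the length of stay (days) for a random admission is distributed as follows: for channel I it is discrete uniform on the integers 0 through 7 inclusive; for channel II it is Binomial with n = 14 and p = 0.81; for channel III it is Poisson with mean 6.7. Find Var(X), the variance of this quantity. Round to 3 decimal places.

Per component, I: μ=3.5, E[X²]=17.5; II: μ=11.34, E[X²]=130.75; III: μ=6.7, E[X²]=51.59.
E[X] = 0.2·3.5 + 0.44·11.34 + 0.36·6.7 = 8.1016.
E[X²] = 0.2·17.5 + 0.44·130.75 + 0.36·51.59 = 79.6025.
Var(X) = E[X²] − (E[X])² = 79.6025 − 65.6359 = 13.9666.

13.967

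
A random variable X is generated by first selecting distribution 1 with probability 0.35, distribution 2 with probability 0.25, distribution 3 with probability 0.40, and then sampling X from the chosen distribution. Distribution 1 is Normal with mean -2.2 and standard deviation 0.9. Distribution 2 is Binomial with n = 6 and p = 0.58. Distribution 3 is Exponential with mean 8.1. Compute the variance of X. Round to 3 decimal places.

46.703

Per component, 1: μ=-2.2, E[X²]=5.65; 2: μ=3.48, E[X²]=13.572; 3: μ=8.1, E[X²]=131.22.
E[X] = 0.35·-2.2 + 0.25·3.48 + 0.4·8.1 = 3.34.
E[X²] = 0.35·5.65 + 0.25·13.572 + 0.4·131.22 = 57.8585.
Var(X) = E[X²] − (E[X])² = 57.8585 − 11.1556 = 46.7029.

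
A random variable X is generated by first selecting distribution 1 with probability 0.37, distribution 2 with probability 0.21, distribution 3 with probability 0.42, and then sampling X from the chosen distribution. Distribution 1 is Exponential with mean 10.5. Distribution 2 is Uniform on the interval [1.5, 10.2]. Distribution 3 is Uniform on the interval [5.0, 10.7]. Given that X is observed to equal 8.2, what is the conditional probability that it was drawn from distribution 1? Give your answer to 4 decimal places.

0.1416

Likelihoods f(8.2 | ·): 1: 0.0436162; 2: 0.114943; 3: 0.175439.
Posterior ∝ prior × likelihood. Numerator for 1: 0.37·0.0436162 = 0.016138.
Normalizing constant: 0.37·0.0436162 + 0.21·0.114943 + 0.42·0.175439 = 0.11396.
P(1 | observation) = 0.016138 / 0.11396 = 0.141611.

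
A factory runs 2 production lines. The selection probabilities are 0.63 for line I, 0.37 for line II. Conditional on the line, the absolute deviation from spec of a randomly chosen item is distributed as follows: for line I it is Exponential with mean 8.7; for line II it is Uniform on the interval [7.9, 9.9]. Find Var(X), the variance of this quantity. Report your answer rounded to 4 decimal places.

Per component, I: μ=8.7, E[X²]=151.38; II: μ=8.9, E[X²]=79.5433.
E[X] = 0.63·8.7 + 0.37·8.9 = 8.774.
E[X²] = 0.63·151.38 + 0.37·79.5433 = 124.8.
Var(X) = E[X²] − (E[X])² = 124.8 − 76.9831 = 47.8174.

47.8174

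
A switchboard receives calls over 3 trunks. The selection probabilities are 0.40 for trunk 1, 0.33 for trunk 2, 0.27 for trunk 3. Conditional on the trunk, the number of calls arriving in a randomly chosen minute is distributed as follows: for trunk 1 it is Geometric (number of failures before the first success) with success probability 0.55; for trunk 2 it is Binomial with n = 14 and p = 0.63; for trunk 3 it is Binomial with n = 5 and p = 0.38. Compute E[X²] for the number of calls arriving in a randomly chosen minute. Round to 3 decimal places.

For each component E[X²] = Var + (mean)², giving 1: 2.15702; 2: 81.0558; 3: 4.788.
Overall E[X²] = 0.4·2.15702 + 0.33·81.0558 + 0.27·4.788 = 28.904.

28.904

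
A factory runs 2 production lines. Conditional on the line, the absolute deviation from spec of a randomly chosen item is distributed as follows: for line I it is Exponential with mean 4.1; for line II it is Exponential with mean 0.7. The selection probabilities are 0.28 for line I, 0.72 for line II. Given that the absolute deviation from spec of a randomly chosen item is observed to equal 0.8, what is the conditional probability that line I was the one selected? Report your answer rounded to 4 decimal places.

Likelihoods f(0.8 | ·): I: 0.200667; II: 0.455581.
Posterior ∝ prior × likelihood. Numerator for I: 0.28·0.200667 = 0.0561867.
Normalizing constant: 0.28·0.200667 + 0.72·0.455581 = 0.384205.
P(I | observation) = 0.0561867 / 0.384205 = 0.146242.

0.1462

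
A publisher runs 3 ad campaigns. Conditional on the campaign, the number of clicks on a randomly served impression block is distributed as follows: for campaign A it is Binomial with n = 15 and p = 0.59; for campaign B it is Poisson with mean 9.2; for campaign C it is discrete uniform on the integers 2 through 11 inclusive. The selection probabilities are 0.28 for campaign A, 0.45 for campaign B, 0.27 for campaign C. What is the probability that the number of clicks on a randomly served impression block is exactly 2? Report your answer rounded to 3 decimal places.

0.029

Conditional on each campaign, P(X = 2): A: 0.00033813; B: 0.00427599; C: 0.1.
By total probability, P(X = 2) = 0.28·0.00033813 + 0.45·0.00427599 + 0.27·0.1 = 0.0290189.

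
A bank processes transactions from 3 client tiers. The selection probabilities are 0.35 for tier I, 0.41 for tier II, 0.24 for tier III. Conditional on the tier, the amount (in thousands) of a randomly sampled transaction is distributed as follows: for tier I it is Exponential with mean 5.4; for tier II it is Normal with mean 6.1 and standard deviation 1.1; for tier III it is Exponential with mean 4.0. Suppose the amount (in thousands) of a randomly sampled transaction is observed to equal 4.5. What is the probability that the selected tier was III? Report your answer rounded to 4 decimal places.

Likelihoods f(4.5 | ·): I: 0.0804811; II: 0.125921; III: 0.0811631.
Posterior ∝ prior × likelihood. Numerator for III: 0.24·0.0811631 = 0.0194791.
Normalizing constant: 0.35·0.0804811 + 0.41·0.125921 + 0.24·0.0811631 = 0.0992752.
P(III | observation) = 0.0194791 / 0.0992752 = 0.196214.

0.1962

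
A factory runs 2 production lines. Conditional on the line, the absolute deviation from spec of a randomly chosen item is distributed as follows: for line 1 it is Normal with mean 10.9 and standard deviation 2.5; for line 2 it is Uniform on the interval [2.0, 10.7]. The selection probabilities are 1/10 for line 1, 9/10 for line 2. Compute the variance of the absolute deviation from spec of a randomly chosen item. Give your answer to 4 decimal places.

Per component, 1: μ=10.9, E[X²]=125.06; 2: μ=6.35, E[X²]=46.63.
E[X] = 0.1·10.9 + 0.9·6.35 = 6.805.
E[X²] = 0.1·125.06 + 0.9·46.63 = 54.473.
Var(X) = E[X²] − (E[X])² = 54.473 − 46.308 = 8.16498.

8.1650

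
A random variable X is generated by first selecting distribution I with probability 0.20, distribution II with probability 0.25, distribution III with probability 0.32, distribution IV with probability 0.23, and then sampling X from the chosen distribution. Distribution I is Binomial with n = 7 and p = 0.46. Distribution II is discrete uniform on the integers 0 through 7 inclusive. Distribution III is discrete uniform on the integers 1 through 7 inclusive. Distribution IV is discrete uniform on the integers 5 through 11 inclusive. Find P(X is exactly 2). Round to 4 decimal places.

0.1178

Conditional on each component, P(X = 2): I: 0.204035; II: 0.125; III: 0.142857; IV: 0.
By total probability, P(X = 2) = 0.2·0.204035 + 0.25·0.125 + 0.32·0.142857 + 0.23·0 = 0.117771.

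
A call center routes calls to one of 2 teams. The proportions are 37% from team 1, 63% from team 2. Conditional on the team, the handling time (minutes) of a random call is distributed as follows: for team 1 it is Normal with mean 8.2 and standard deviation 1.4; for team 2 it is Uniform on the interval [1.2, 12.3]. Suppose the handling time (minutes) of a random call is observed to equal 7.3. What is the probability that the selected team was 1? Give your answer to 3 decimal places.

0.602

Likelihoods f(7.3 | ·): 1: 0.231762; 2: 0.0900901.
Posterior ∝ prior × likelihood. Numerator for 1: 0.37·0.231762 = 0.085752.
Normalizing constant: 0.37·0.231762 + 0.63·0.0900901 = 0.142509.
P(1 | observation) = 0.085752 / 0.142509 = 0.601731.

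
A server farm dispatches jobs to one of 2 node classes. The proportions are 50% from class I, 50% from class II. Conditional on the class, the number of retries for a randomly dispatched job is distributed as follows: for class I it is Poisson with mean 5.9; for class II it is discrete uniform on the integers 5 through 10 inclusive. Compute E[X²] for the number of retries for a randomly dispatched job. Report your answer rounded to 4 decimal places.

For each component E[X²] = Var + (mean)², giving I: 40.71; II: 59.1667.
Overall E[X²] = 0.5·40.71 + 0.5·59.1667 = 49.9383.

49.9383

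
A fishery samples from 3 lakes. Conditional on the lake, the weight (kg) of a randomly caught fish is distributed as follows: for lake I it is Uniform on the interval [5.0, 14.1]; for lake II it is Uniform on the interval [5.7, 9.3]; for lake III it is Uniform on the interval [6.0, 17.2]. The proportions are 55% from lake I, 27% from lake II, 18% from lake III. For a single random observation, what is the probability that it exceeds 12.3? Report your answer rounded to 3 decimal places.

0.188

Conditional on each lake, P(X > 12.3): I: 0.197802; II: 0; III: 0.4375.
By total probability, P(X > 12.3) = 0.55·0.197802 + 0.27·0 + 0.18·0.4375 = 0.187541.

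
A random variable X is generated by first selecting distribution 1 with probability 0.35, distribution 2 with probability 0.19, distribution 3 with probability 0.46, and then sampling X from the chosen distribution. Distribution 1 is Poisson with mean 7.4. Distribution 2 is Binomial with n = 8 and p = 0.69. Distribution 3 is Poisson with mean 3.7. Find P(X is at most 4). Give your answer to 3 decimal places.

0.405

Conditional on each component, P(X ≤ 4): 1: 0.139525; 2: 0.212638; 3: 0.687219.
By total probability, P(X ≤ 4) = 0.35·0.139525 + 0.19·0.212638 + 0.46·0.687219 = 0.405356.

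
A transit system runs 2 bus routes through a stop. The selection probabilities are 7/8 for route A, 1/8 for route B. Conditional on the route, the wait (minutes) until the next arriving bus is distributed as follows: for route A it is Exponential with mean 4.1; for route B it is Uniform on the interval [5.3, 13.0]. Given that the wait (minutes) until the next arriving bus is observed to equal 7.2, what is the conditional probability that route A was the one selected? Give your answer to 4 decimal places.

Likelihoods f(7.2 | ·): A: 0.0421262; B: 0.12987.
Posterior ∝ prior × likelihood. Numerator for A: 0.875·0.0421262 = 0.0368605.
Normalizing constant: 0.875·0.0421262 + 0.125·0.12987 = 0.0530942.
P(A | observation) = 0.0368605 / 0.0530942 = 0.694246.

0.6942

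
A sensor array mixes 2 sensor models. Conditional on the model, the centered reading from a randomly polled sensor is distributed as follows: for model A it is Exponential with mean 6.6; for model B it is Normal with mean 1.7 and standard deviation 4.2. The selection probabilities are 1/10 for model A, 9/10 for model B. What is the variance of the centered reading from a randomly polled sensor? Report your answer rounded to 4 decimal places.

22.3929

Per component, A: μ=6.6, E[X²]=87.12; B: μ=1.7, E[X²]=20.53.
E[X] = 0.1·6.6 + 0.9·1.7 = 2.19.
E[X²] = 0.1·87.12 + 0.9·20.53 = 27.189.
Var(X) = E[X²] − (E[X])² = 27.189 − 4.7961 = 22.3929.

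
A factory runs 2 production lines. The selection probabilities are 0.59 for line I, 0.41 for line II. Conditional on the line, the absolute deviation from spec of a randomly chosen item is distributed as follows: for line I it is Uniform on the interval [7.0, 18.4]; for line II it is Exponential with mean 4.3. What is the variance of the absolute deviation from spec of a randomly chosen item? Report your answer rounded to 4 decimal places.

31.0391

Per component, I: μ=12.7, E[X²]=172.12; II: μ=4.3, E[X²]=36.98.
E[X] = 0.59·12.7 + 0.41·4.3 = 9.256.
E[X²] = 0.59·172.12 + 0.41·36.98 = 116.713.
Var(X) = E[X²] − (E[X])² = 116.713 − 85.6735 = 31.0391.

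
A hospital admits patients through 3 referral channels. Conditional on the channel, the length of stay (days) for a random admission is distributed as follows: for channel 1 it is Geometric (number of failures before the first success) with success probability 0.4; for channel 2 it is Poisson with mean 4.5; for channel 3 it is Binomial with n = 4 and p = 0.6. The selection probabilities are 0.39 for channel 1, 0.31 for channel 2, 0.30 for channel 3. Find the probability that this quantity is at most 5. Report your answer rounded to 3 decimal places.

0.890

Conditional on each channel, P(X ≤ 5): 1: 0.953344; 2: 0.70293; 3: 1.
By total probability, P(X ≤ 5) = 0.39·0.953344 + 0.31·0.70293 + 0.3·1 = 0.889713.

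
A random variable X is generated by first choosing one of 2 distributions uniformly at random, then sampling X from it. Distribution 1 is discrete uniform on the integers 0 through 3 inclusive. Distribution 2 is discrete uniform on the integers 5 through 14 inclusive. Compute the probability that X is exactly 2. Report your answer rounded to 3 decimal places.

Conditional on each component, P(X = 2): 1: 0.25; 2: 0.
By total probability, P(X = 2) = 0.5·0.25 + 0.5·0 = 0.125.

0.125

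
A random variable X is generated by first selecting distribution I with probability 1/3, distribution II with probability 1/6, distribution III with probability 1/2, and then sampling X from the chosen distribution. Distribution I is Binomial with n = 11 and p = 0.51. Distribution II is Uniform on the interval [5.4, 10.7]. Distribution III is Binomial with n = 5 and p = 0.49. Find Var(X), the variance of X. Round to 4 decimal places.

Per component, I: μ=5.61, E[X²]=34.221; II: μ=8.05, E[X²]=67.1433; III: μ=2.45, E[X²]=7.252.
E[X] = 0.333333·5.61 + 0.166667·8.05 + 0.5·2.45 = 4.43667.
E[X²] = 0.333333·34.221 + 0.166667·67.1433 + 0.5·7.252 = 26.2236.
Var(X) = E[X²] − (E[X])² = 26.2236 − 19.684 = 6.53954.

6.5395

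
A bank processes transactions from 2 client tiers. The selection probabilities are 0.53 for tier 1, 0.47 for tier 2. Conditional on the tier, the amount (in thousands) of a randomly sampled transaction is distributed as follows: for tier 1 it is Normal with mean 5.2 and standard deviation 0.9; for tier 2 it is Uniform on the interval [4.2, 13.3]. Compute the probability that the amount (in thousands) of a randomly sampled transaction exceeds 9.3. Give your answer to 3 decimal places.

0.207

Conditional on each tier, P(X > 9.3): 1: 2.61237e-06; 2: 0.43956.
By total probability, P(X > 9.3) = 0.53·2.61237e-06 + 0.47·0.43956 = 0.206595.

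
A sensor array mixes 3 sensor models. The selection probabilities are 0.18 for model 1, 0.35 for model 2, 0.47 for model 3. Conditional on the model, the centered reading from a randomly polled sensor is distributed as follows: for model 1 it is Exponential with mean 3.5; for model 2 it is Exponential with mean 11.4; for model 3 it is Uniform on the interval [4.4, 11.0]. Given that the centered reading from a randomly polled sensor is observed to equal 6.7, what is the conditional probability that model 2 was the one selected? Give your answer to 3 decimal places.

0.178

Likelihoods f(6.7 | ·): 1: 0.0421277; 2: 0.0487362; 3: 0.151515.
Posterior ∝ prior × likelihood. Numerator for 2: 0.35·0.0487362 = 0.0170577.
Normalizing constant: 0.18·0.0421277 + 0.35·0.0487362 + 0.47·0.151515 = 0.0958528.
P(2 | observation) = 0.0170577 / 0.0958528 = 0.177957.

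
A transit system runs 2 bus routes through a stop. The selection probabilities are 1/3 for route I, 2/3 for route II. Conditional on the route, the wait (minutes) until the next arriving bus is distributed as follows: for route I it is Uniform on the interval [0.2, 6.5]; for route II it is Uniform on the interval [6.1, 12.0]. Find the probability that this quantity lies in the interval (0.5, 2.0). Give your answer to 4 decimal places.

Conditional on each route, P(0.5 < X < 2.0): I: 0.238095; II: 0.
By total probability, P(0.5 < X < 2.0) = 0.333333·0.238095 + 0.666667·0 = 0.0793651.

0.0794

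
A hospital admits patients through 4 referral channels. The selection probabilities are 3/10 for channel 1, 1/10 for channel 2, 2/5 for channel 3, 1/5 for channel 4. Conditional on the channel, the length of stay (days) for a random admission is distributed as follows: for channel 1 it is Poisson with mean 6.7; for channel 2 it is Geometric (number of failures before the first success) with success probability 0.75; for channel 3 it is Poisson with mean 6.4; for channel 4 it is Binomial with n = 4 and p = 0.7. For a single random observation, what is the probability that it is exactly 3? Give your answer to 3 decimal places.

Conditional on each channel, P(X = 3): 1: 0.0617021; 2: 0.0117188; 3: 0.0725945; 4: 0.4116.
By total probability, P(X = 3) = 0.3·0.0617021 + 0.1·0.0117188 + 0.4·0.0725945 + 0.2·0.4116 = 0.13104.

0.131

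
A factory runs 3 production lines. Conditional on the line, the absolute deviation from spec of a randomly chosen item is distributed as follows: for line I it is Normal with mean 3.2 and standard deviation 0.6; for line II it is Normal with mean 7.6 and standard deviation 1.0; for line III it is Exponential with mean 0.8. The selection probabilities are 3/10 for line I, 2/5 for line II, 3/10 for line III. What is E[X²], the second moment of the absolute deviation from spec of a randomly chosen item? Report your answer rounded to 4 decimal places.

For each component E[X²] = Var + (mean)², giving I: 10.6; II: 58.76; III: 1.28.
Overall E[X²] = 0.3·10.6 + 0.4·58.76 + 0.3·1.28 = 27.068.

27.0680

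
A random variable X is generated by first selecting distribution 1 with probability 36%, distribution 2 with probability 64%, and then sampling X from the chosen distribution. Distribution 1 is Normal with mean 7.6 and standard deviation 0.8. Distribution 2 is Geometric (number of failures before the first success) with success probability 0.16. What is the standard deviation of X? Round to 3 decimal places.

4.744

Per component, 1: μ=7.6, E[X²]=58.4; 2: μ=5.25, E[X²]=60.375.
E[X] = 0.36·7.6 + 0.64·5.25 = 6.096.
E[X²] = 0.36·58.4 + 0.64·60.375 = 59.664.
Var(X) = E[X²] − (E[X])² = 59.664 − 37.1612 = 22.5028.
SD(X) = √22.5028 = 4.74371.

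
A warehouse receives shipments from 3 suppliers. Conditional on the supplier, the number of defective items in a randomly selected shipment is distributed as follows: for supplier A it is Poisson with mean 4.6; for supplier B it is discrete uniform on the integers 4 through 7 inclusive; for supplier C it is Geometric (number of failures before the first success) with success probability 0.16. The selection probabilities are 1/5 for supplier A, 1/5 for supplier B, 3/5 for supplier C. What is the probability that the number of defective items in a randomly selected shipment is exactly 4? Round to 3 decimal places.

0.135

Conditional on each supplier, P(X = 4): A: 0.187528; B: 0.25; C: 0.0796594.
By total probability, P(X = 4) = 0.2·0.187528 + 0.2·0.25 + 0.6·0.0796594 = 0.135301.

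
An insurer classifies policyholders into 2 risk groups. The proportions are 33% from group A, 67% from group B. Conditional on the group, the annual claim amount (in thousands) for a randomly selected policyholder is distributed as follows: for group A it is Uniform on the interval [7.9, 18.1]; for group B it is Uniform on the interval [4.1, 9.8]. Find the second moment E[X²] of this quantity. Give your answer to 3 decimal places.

For each component E[X²] = Var + (mean)², giving A: 177.67; B: 51.01.
Overall E[X²] = 0.33·177.67 + 0.67·51.01 = 92.8078.

92.808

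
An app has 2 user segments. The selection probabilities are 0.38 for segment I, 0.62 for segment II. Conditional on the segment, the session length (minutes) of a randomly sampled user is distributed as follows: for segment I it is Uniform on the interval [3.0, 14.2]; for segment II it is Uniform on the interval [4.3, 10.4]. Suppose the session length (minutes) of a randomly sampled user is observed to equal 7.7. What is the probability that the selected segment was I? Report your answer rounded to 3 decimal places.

Likelihoods f(7.7 | ·): I: 0.0892857; II: 0.163934.
Posterior ∝ prior × likelihood. Numerator for I: 0.38·0.0892857 = 0.0339286.
Normalizing constant: 0.38·0.0892857 + 0.62·0.163934 = 0.135568.
P(I | observation) = 0.0339286 / 0.135568 = 0.25027.

0.250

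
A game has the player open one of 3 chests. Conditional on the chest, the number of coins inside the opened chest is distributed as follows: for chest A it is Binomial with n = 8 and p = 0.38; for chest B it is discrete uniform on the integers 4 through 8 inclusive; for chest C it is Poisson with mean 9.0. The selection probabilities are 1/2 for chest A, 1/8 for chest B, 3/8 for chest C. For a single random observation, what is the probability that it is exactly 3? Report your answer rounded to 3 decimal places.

Conditional on each chest, P(X = 3): A: 0.281512; B: 0; C: 0.0149943.
By total probability, P(X = 3) = 0.5·0.281512 + 0.125·0 + 0.375·0.0149943 = 0.146379.

0.146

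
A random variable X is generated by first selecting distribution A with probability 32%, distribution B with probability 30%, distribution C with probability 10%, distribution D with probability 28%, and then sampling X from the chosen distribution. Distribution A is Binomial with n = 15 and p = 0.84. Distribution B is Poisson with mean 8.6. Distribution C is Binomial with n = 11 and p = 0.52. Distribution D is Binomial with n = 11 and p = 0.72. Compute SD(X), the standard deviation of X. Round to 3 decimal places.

Per component, A: μ=12.6, E[X²]=160.776; B: μ=8.6, E[X²]=82.56; C: μ=5.72, E[X²]=35.464; D: μ=7.92, E[X²]=64.944.
E[X] = 0.32·12.6 + 0.3·8.6 + 0.1·5.72 + 0.28·7.92 = 9.4016.
E[X²] = 0.32·160.776 + 0.3·82.56 + 0.1·35.464 + 0.28·64.944 = 97.947.
Var(X) = E[X²] − (E[X])² = 97.947 − 88.3901 = 9.55696.
SD(X) = √9.55696 = 3.09143.

3.091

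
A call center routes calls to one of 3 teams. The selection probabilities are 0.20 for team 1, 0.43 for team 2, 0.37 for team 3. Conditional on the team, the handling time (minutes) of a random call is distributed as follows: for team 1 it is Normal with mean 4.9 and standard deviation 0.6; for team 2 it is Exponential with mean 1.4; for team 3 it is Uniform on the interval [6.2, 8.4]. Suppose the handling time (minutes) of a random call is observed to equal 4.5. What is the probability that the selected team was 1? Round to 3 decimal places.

Likelihoods f(4.5 | ·): 1: 0.532413; 2: 0.0287029; 3: 0.
Posterior ∝ prior × likelihood. Numerator for 1: 0.2·0.532413 = 0.106483.
Normalizing constant: 0.2·0.532413 + 0.43·0.0287029 + 0.37·0 = 0.118825.
P(1 | observation) = 0.106483 / 0.118825 = 0.896131.

0.896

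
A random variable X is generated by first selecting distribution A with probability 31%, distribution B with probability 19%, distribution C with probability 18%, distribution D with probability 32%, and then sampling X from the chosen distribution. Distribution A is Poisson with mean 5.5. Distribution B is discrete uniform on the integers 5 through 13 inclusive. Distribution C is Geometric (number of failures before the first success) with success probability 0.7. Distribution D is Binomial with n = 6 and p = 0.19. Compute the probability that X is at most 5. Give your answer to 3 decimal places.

Conditional on each component, P(X ≤ 5): A: 0.528919; B: 0.111111; C: 0.999271; D: 0.999953.
By total probability, P(X ≤ 5) = 0.31·0.528919 + 0.19·0.111111 + 0.18·0.999271 + 0.32·0.999953 = 0.68493.

0.685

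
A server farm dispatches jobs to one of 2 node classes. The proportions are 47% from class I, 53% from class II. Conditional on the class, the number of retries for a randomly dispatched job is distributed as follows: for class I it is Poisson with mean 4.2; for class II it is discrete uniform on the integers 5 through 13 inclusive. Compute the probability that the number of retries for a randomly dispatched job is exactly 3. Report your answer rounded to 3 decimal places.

0.087

Conditional on each class, P(X = 3): I: 0.185165; II: 0.
By total probability, P(X = 3) = 0.47·0.185165 + 0.53·0 = 0.0870277.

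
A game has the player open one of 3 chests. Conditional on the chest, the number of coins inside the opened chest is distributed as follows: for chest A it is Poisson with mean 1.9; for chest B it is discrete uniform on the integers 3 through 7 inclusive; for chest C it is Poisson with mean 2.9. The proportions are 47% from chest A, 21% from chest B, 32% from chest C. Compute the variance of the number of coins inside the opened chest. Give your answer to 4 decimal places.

Per component, A: μ=1.9, E[X²]=5.51; B: μ=5, E[X²]=27; C: μ=2.9, E[X²]=11.31.
E[X] = 0.47·1.9 + 0.21·5 + 0.32·2.9 = 2.871.
E[X²] = 0.47·5.51 + 0.21·27 + 0.32·11.31 = 11.8789.
Var(X) = E[X²] − (E[X])² = 11.8789 − 8.24264 = 3.63626.

3.6363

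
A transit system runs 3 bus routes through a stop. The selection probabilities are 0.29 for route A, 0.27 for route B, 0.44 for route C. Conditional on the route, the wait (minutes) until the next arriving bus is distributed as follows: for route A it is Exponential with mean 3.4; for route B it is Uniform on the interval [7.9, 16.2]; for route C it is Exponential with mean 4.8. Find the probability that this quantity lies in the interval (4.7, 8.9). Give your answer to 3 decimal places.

0.181

Conditional on each route, P(4.7 < X < 8.9): A: 0.178013; B: 0.120482; C: 0.219041.
By total probability, P(4.7 < X < 8.9) = 0.29·0.178013 + 0.27·0.120482 + 0.44·0.219041 = 0.180532.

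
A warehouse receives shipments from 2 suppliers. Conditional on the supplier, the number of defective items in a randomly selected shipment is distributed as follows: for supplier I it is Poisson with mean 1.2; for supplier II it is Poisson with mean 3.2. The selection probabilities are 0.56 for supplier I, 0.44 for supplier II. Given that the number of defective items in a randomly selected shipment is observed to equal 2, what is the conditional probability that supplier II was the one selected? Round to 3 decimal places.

0.431

Likelihoods P(X=2 | ·): I: 0.21686; II: 0.208702.
Posterior ∝ prior × likelihood. Numerator for II: 0.44·0.208702 = 0.0918291.
Normalizing constant: 0.56·0.21686 + 0.44·0.208702 = 0.213271.
P(II | observation) = 0.0918291 / 0.213271 = 0.430575.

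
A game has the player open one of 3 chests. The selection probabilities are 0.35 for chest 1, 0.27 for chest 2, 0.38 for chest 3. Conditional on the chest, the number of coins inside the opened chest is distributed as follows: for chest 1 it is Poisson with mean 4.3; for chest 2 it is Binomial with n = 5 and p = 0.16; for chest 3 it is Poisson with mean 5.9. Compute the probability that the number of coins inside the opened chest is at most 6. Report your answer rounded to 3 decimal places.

0.806

Conditional on each chest, P(X ≤ 6): 1: 0.85579; 2: 1; 3: 0.622361.
By total probability, P(X ≤ 6) = 0.35·0.85579 + 0.27·1 + 0.38·0.622361 = 0.806024.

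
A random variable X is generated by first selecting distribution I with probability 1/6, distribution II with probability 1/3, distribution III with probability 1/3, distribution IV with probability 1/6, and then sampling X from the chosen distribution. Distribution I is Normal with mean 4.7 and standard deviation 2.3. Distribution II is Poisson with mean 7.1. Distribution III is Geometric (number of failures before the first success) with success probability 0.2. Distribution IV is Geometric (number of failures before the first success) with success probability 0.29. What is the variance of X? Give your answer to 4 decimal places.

Per component, I: μ=4.7, E[X²]=27.38; II: μ=7.1, E[X²]=57.51; III: μ=4, E[X²]=36; IV: μ=2.44828, E[X²]=14.4364.
E[X] = 0.166667·4.7 + 0.333333·7.1 + 0.333333·4 + 0.166667·2.44828 = 4.89138.
E[X²] = 0.166667·27.38 + 0.333333·57.51 + 0.333333·36 + 0.166667·14.4364 = 38.1394.
Var(X) = E[X²] − (E[X])² = 38.1394 − 23.9256 = 14.2138.

14.2138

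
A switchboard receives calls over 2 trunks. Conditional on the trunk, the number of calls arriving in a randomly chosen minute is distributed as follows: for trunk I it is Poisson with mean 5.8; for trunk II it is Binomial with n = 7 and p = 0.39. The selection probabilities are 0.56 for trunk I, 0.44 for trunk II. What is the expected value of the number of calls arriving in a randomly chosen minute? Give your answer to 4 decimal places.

4.4492

Component means — I: 5.8; II: 2.73.
E[X] = 0.56·5.8 + 0.44·2.73 = 4.4492.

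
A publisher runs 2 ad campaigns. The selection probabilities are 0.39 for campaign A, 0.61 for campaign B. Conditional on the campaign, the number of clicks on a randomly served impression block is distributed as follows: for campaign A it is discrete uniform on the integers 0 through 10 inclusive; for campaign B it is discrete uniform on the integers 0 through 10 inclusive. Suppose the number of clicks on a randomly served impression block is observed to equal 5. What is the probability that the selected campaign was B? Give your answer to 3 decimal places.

0.610

Likelihoods P(X=5 | ·): A: 0.0909091; B: 0.0909091.
Posterior ∝ prior × likelihood. Numerator for B: 0.61·0.0909091 = 0.0554545.
Normalizing constant: 0.39·0.0909091 + 0.61·0.0909091 = 0.0909091.
P(B | observation) = 0.0554545 / 0.0909091 = 0.61.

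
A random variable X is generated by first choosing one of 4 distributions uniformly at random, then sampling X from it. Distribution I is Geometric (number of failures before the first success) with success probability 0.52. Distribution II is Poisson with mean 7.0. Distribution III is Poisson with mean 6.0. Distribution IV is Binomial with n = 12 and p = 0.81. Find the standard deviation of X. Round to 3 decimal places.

3.782

Per component, I: μ=0.923077, E[X²]=2.62722; II: μ=7, E[X²]=56; III: μ=6, E[X²]=42; IV: μ=9.72, E[X²]=96.3252.
E[X] = 0.25·0.923077 + 0.25·7 + 0.25·6 + 0.25·9.72 = 5.91077.
E[X²] = 0.25·2.62722 + 0.25·56 + 0.25·42 + 0.25·96.3252 = 49.2381.
Var(X) = E[X²] − (E[X])² = 49.2381 − 34.9372 = 14.3009.
SD(X) = √14.3009 = 3.78165.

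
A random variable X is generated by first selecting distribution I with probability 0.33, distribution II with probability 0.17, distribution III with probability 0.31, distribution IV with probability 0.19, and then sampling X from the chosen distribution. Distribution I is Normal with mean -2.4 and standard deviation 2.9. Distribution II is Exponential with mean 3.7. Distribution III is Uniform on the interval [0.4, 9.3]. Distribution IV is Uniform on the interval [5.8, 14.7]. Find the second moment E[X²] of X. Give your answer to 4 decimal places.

For each component E[X²] = Var + (mean)², giving I: 14.17; II: 27.38; III: 30.1233; IV: 111.663.
Overall E[X²] = 0.33·14.17 + 0.17·27.38 + 0.31·30.1233 + 0.19·111.663 = 39.885.

39.8850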